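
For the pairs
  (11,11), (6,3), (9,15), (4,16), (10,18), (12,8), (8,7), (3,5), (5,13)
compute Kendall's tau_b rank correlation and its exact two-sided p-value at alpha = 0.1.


Step 1: Enumerate the 36 unordered pairs (i,j) with i<j and classify each by sign(x_j-x_i) * sign(y_j-y_i).
  (1,2):dx=-5,dy=-8->C; (1,3):dx=-2,dy=+4->D; (1,4):dx=-7,dy=+5->D; (1,5):dx=-1,dy=+7->D
  (1,6):dx=+1,dy=-3->D; (1,7):dx=-3,dy=-4->C; (1,8):dx=-8,dy=-6->C; (1,9):dx=-6,dy=+2->D
  (2,3):dx=+3,dy=+12->C; (2,4):dx=-2,dy=+13->D; (2,5):dx=+4,dy=+15->C; (2,6):dx=+6,dy=+5->C
  (2,7):dx=+2,dy=+4->C; (2,8):dx=-3,dy=+2->D; (2,9):dx=-1,dy=+10->D; (3,4):dx=-5,dy=+1->D
  (3,5):dx=+1,dy=+3->C; (3,6):dx=+3,dy=-7->D; (3,7):dx=-1,dy=-8->C; (3,8):dx=-6,dy=-10->C
  (3,9):dx=-4,dy=-2->C; (4,5):dx=+6,dy=+2->C; (4,6):dx=+8,dy=-8->D; (4,7):dx=+4,dy=-9->D
  (4,8):dx=-1,dy=-11->C; (4,9):dx=+1,dy=-3->D; (5,6):dx=+2,dy=-10->D; (5,7):dx=-2,dy=-11->C
  (5,8):dx=-7,dy=-13->C; (5,9):dx=-5,dy=-5->C; (6,7):dx=-4,dy=-1->C; (6,8):dx=-9,dy=-3->C
  (6,9):dx=-7,dy=+5->D; (7,8):dx=-5,dy=-2->C; (7,9):dx=-3,dy=+6->D; (8,9):dx=+2,dy=+8->C
Step 2: C = 20, D = 16, total pairs = 36.
Step 3: tau = (C - D)/(n(n-1)/2) = (20 - 16)/36 = 0.111111.
Step 4: Exact two-sided p-value (enumerate n! = 362880 permutations of y under H0): p = 0.761414.
Step 5: alpha = 0.1. fail to reject H0.

tau_b = 0.1111 (C=20, D=16), p = 0.761414, fail to reject H0.


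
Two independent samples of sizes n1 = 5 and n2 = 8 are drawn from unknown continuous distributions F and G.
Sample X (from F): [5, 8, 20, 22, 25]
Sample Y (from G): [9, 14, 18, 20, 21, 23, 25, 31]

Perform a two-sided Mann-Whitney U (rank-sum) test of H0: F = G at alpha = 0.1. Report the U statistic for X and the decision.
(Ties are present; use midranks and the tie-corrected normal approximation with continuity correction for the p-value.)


Step 1: Combine and sort all 13 observations; assign midranks.
sorted (value, group): (5,X), (8,X), (9,Y), (14,Y), (18,Y), (20,X), (20,Y), (21,Y), (22,X), (23,Y), (25,X), (25,Y), (31,Y)
ranks: 5->1, 8->2, 9->3, 14->4, 18->5, 20->6.5, 20->6.5, 21->8, 22->9, 23->10, 25->11.5, 25->11.5, 31->13
Step 2: Rank sum for X: R1 = 1 + 2 + 6.5 + 9 + 11.5 = 30.
Step 3: U_X = R1 - n1(n1+1)/2 = 30 - 5*6/2 = 30 - 15 = 15.
       U_Y = n1*n2 - U_X = 40 - 15 = 25.
Step 4: Ties are present, so use the tie-corrected normal approximation (with continuity correction) for the p-value.
Step 5: p-value = 0.508901; compare to alpha = 0.1. fail to reject H0.

U_X = 15, p = 0.508901, fail to reject H0 at alpha = 0.1.


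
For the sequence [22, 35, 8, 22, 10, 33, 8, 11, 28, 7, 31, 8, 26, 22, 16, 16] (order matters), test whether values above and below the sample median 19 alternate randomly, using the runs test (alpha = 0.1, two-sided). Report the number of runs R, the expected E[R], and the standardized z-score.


Step 1: Compute median = 19; label A = above, B = below.
Labels in order: AABABABBABABAABB  (n_A = 8, n_B = 8)
Step 2: Count runs R = 12.
Step 3: Under H0 (random ordering), E[R] = 2*n_A*n_B/(n_A+n_B) + 1 = 2*8*8/16 + 1 = 9.0000.
        Var[R] = 2*n_A*n_B*(2*n_A*n_B - n_A - n_B) / ((n_A+n_B)^2 * (n_A+n_B-1)) = 14336/3840 = 3.7333.
        SD[R] = 1.9322.
Step 4: Continuity-corrected z = (R - 0.5 - E[R]) / SD[R] = (12 - 0.5 - 9.0000) / 1.9322 = 1.2939.
Step 5: Two-sided p-value via normal approximation = 2*(1 - Phi(|z|)) = 0.195709.
Step 6: alpha = 0.1. fail to reject H0.

R = 12, z = 1.2939, p = 0.195709, fail to reject H0.


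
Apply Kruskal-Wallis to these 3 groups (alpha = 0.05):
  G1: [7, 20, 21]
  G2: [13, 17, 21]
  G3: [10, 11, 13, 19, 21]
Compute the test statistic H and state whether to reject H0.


Step 1: Combine all N = 11 observations and assign midranks.
sorted (value, group, rank): (7,G1,1), (10,G3,2), (11,G3,3), (13,G2,4.5), (13,G3,4.5), (17,G2,6), (19,G3,7), (20,G1,8), (21,G1,10), (21,G2,10), (21,G3,10)
Step 2: Sum ranks within each group.
R_1 = 19 (n_1 = 3)
R_2 = 20.5 (n_2 = 3)
R_3 = 26.5 (n_3 = 5)
Step 3: H = 12/(N(N+1)) * sum(R_i^2/n_i) - 3(N+1)
     = 12/(11*12) * (19^2/3 + 20.5^2/3 + 26.5^2/5) - 3*12
     = 0.090909 * 400.867 - 36
     = 0.442424.
Step 4: Ties present; correction factor C = 1 - 30/(11^3 - 11) = 0.977273. Corrected H = 0.442424 / 0.977273 = 0.452713.
Step 5: Under H0, H ~ chi^2(2); p-value = 0.797434.
Step 6: alpha = 0.05. fail to reject H0.

H = 0.4527, df = 2, p = 0.797434, fail to reject H0.


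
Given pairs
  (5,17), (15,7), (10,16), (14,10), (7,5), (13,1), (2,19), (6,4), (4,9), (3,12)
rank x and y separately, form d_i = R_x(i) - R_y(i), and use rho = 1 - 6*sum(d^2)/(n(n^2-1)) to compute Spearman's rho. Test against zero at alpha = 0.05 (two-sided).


Step 1: Rank x and y separately (midranks; no ties here).
rank(x): 5->4, 15->10, 10->7, 14->9, 7->6, 13->8, 2->1, 6->5, 4->3, 3->2
rank(y): 17->9, 7->4, 16->8, 10->6, 5->3, 1->1, 19->10, 4->2, 9->5, 12->7
Step 2: d_i = R_x(i) - R_y(i); compute d_i^2.
  (4-9)^2=25, (10-4)^2=36, (7-8)^2=1, (9-6)^2=9, (6-3)^2=9, (8-1)^2=49, (1-10)^2=81, (5-2)^2=9, (3-5)^2=4, (2-7)^2=25
sum(d^2) = 248.
Step 3: rho = 1 - 6*248 / (10*(10^2 - 1)) = 1 - 1488/990 = -0.503030.
Step 4: Under H0, t = rho * sqrt((n-2)/(1-rho^2)) = -1.6462 ~ t(8).
Step 5: Two-sided p-value from the t-distribution with 8 df = 0.138334.
Step 6: alpha = 0.05. fail to reject H0.

rho = -0.5030, p = 0.138334, fail to reject H0 at alpha = 0.05.


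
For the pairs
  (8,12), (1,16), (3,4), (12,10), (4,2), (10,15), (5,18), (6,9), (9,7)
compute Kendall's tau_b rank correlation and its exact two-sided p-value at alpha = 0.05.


Step 1: Enumerate the 36 unordered pairs (i,j) with i<j and classify each by sign(x_j-x_i) * sign(y_j-y_i).
  (1,2):dx=-7,dy=+4->D; (1,3):dx=-5,dy=-8->C; (1,4):dx=+4,dy=-2->D; (1,5):dx=-4,dy=-10->C
  (1,6):dx=+2,dy=+3->C; (1,7):dx=-3,dy=+6->D; (1,8):dx=-2,dy=-3->C; (1,9):dx=+1,dy=-5->D
  (2,3):dx=+2,dy=-12->D; (2,4):dx=+11,dy=-6->D; (2,5):dx=+3,dy=-14->D; (2,6):dx=+9,dy=-1->D
  (2,7):dx=+4,dy=+2->C; (2,8):dx=+5,dy=-7->D; (2,9):dx=+8,dy=-9->D; (3,4):dx=+9,dy=+6->C
  (3,5):dx=+1,dy=-2->D; (3,6):dx=+7,dy=+11->C; (3,7):dx=+2,dy=+14->C; (3,8):dx=+3,dy=+5->C
  (3,9):dx=+6,dy=+3->C; (4,5):dx=-8,dy=-8->C; (4,6):dx=-2,dy=+5->D; (4,7):dx=-7,dy=+8->D
  (4,8):dx=-6,dy=-1->C; (4,9):dx=-3,dy=-3->C; (5,6):dx=+6,dy=+13->C; (5,7):dx=+1,dy=+16->C
  (5,8):dx=+2,dy=+7->C; (5,9):dx=+5,dy=+5->C; (6,7):dx=-5,dy=+3->D; (6,8):dx=-4,dy=-6->C
  (6,9):dx=-1,dy=-8->C; (7,8):dx=+1,dy=-9->D; (7,9):dx=+4,dy=-11->D; (8,9):dx=+3,dy=-2->D
Step 2: C = 19, D = 17, total pairs = 36.
Step 3: tau = (C - D)/(n(n-1)/2) = (19 - 17)/36 = 0.055556.
Step 4: Exact two-sided p-value (enumerate n! = 362880 permutations of y under H0): p = 0.919455.
Step 5: alpha = 0.05. fail to reject H0.

tau_b = 0.0556 (C=19, D=17), p = 0.919455, fail to reject H0.


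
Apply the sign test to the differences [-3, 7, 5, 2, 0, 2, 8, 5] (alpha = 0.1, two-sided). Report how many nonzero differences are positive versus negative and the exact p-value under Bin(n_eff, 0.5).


Step 1: Discard zero differences. Original n = 8; n_eff = number of nonzero differences = 7.
Nonzero differences (with sign): -3, +7, +5, +2, +2, +8, +5
Step 2: Count signs: positive = 6, negative = 1.
Step 3: Under H0: P(positive) = 0.5, so the number of positives S ~ Bin(7, 0.5).
Step 4: Two-sided exact p-value = sum of Bin(7,0.5) probabilities at or below the observed probability = 0.125000.
Step 5: alpha = 0.1. fail to reject H0.

n_eff = 7, pos = 6, neg = 1, p = 0.125000, fail to reject H0.


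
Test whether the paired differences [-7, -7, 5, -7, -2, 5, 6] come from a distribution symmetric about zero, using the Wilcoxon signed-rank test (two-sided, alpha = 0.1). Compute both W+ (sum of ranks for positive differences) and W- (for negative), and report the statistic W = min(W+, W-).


Step 1: Drop any zero differences (none here) and take |d_i|.
|d| = [7, 7, 5, 7, 2, 5, 6]
Step 2: Midrank |d_i| (ties get averaged ranks).
ranks: |7|->6, |7|->6, |5|->2.5, |7|->6, |2|->1, |5|->2.5, |6|->4
Step 3: Attach original signs; sum ranks with positive sign and with negative sign.
W+ = 2.5 + 2.5 + 4 = 9
W- = 6 + 6 + 6 + 1 = 19
(Check: W+ + W- = 28 should equal n(n+1)/2 = 28.)
Step 4: Test statistic W = min(W+, W-) = 9.
Step 5: Ties in |d|, so use the tie-corrected normal approximation.
        E[W] = n(n+1)/4 = 7*8/4 = 14.
        Tie groups: |d|=5 (t=2), |d|=7 (t=3); sum(t^3 - t) = 30.
        Var[W] = n(n+1)(2n+1)/24 - sum(t^3-t)/48 = 840/24 - 30/48 = 34.375.
        z = (W - E[W]) / sqrt(Var[W]) = (9 - 14) / 5.8630 = -0.8528.
        Two-sided p = 2*Phi(z) = 0.393769.
Step 6: alpha = 0.1. fail to reject H0.

W+ = 9, W- = 19, W = min = 9, p = 0.393769, fail to reject H0.


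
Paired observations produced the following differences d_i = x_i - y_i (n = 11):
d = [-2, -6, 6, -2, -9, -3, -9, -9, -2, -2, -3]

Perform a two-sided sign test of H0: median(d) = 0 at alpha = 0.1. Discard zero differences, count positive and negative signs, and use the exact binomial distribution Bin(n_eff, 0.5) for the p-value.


Step 1: Discard zero differences. Original n = 11; n_eff = number of nonzero differences = 11.
Nonzero differences (with sign): -2, -6, +6, -2, -9, -3, -9, -9, -2, -2, -3
Step 2: Count signs: positive = 1, negative = 10.
Step 3: Under H0: P(positive) = 0.5, so the number of positives S ~ Bin(11, 0.5).
Step 4: Two-sided exact p-value = sum of Bin(11,0.5) probabilities at or below the observed probability = 0.011719.
Step 5: alpha = 0.1. reject H0.

n_eff = 11, pos = 1, neg = 10, p = 0.011719, reject H0.


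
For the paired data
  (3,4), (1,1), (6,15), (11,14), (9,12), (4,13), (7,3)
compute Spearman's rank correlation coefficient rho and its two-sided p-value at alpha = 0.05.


Step 1: Rank x and y separately (midranks; no ties here).
rank(x): 3->2, 1->1, 6->4, 11->7, 9->6, 4->3, 7->5
rank(y): 4->3, 1->1, 15->7, 14->6, 12->4, 13->5, 3->2
Step 2: d_i = R_x(i) - R_y(i); compute d_i^2.
  (2-3)^2=1, (1-1)^2=0, (4-7)^2=9, (7-6)^2=1, (6-4)^2=4, (3-5)^2=4, (5-2)^2=9
sum(d^2) = 28.
Step 3: rho = 1 - 6*28 / (7*(7^2 - 1)) = 1 - 168/336 = 0.500000.
Step 4: Under H0, t = rho * sqrt((n-2)/(1-rho^2)) = 1.2910 ~ t(5).
Step 5: Two-sided p-value from the t-distribution with 5 df = 0.253170.
Step 6: alpha = 0.05. fail to reject H0.

rho = 0.5000, p = 0.253170, fail to reject H0 at alpha = 0.05.


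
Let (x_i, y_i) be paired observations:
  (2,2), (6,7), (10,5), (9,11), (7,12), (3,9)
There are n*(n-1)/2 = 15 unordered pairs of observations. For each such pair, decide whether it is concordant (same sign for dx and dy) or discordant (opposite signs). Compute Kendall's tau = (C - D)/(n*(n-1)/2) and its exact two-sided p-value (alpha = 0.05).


Step 1: Enumerate the 15 unordered pairs (i,j) with i<j and classify each by sign(x_j-x_i) * sign(y_j-y_i).
  (1,2):dx=+4,dy=+5->C; (1,3):dx=+8,dy=+3->C; (1,4):dx=+7,dy=+9->C; (1,5):dx=+5,dy=+10->C
  (1,6):dx=+1,dy=+7->C; (2,3):dx=+4,dy=-2->D; (2,4):dx=+3,dy=+4->C; (2,5):dx=+1,dy=+5->C
  (2,6):dx=-3,dy=+2->D; (3,4):dx=-1,dy=+6->D; (3,5):dx=-3,dy=+7->D; (3,6):dx=-7,dy=+4->D
  (4,5):dx=-2,dy=+1->D; (4,6):dx=-6,dy=-2->C; (5,6):dx=-4,dy=-3->C
Step 2: C = 9, D = 6, total pairs = 15.
Step 3: tau = (C - D)/(n(n-1)/2) = (9 - 6)/15 = 0.200000.
Step 4: Exact two-sided p-value (enumerate n! = 720 permutations of y under H0): p = 0.719444.
Step 5: alpha = 0.05. fail to reject H0.

tau_b = 0.2000 (C=9, D=6), p = 0.719444, fail to reject H0.


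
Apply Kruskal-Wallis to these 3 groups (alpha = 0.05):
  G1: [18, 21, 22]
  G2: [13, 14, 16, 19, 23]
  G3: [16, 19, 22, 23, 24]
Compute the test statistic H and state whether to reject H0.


Step 1: Combine all N = 13 observations and assign midranks.
sorted (value, group, rank): (13,G2,1), (14,G2,2), (16,G2,3.5), (16,G3,3.5), (18,G1,5), (19,G2,6.5), (19,G3,6.5), (21,G1,8), (22,G1,9.5), (22,G3,9.5), (23,G2,11.5), (23,G3,11.5), (24,G3,13)
Step 2: Sum ranks within each group.
R_1 = 22.5 (n_1 = 3)
R_2 = 24.5 (n_2 = 5)
R_3 = 44 (n_3 = 5)
Step 3: H = 12/(N(N+1)) * sum(R_i^2/n_i) - 3(N+1)
     = 12/(13*14) * (22.5^2/3 + 24.5^2/5 + 44^2/5) - 3*14
     = 0.065934 * 676 - 42
     = 2.571429.
Step 4: Ties present; correction factor C = 1 - 24/(13^3 - 13) = 0.989011. Corrected H = 2.571429 / 0.989011 = 2.600000.
Step 5: Under H0, H ~ chi^2(2); p-value = 0.272532.
Step 6: alpha = 0.05. fail to reject H0.

H = 2.6000, df = 2, p = 0.272532, fail to reject H0.


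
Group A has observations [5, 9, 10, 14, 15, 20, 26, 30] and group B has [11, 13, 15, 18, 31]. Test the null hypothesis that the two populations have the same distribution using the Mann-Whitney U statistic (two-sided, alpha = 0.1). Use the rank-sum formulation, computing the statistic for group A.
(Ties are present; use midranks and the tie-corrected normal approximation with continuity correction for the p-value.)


Step 1: Combine and sort all 13 observations; assign midranks.
sorted (value, group): (5,X), (9,X), (10,X), (11,Y), (13,Y), (14,X), (15,X), (15,Y), (18,Y), (20,X), (26,X), (30,X), (31,Y)
ranks: 5->1, 9->2, 10->3, 11->4, 13->5, 14->6, 15->7.5, 15->7.5, 18->9, 20->10, 26->11, 30->12, 31->13
Step 2: Rank sum for X: R1 = 1 + 2 + 3 + 6 + 7.5 + 10 + 11 + 12 = 52.5.
Step 3: U_X = R1 - n1(n1+1)/2 = 52.5 - 8*9/2 = 52.5 - 36 = 16.5.
       U_Y = n1*n2 - U_X = 40 - 16.5 = 23.5.
Step 4: Ties are present, so use the tie-corrected normal approximation (with continuity correction) for the p-value.
Step 5: p-value = 0.660111; compare to alpha = 0.1. fail to reject H0.

U_X = 16.5, p = 0.660111, fail to reject H0 at alpha = 0.1.


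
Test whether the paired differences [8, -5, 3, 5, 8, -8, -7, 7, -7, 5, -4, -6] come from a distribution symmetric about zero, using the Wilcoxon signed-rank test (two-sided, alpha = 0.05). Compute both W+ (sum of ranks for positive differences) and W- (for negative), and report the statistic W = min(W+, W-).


Step 1: Drop any zero differences (none here) and take |d_i|.
|d| = [8, 5, 3, 5, 8, 8, 7, 7, 7, 5, 4, 6]
Step 2: Midrank |d_i| (ties get averaged ranks).
ranks: |8|->11, |5|->4, |3|->1, |5|->4, |8|->11, |8|->11, |7|->8, |7|->8, |7|->8, |5|->4, |4|->2, |6|->6
Step 3: Attach original signs; sum ranks with positive sign and with negative sign.
W+ = 11 + 1 + 4 + 11 + 8 + 4 = 39
W- = 4 + 11 + 8 + 8 + 2 + 6 = 39
(Check: W+ + W- = 78 should equal n(n+1)/2 = 78.)
Step 4: Test statistic W = min(W+, W-) = 39.
Step 5: Ties in |d|, so use the tie-corrected normal approximation.
        E[W] = n(n+1)/4 = 12*13/4 = 39.
        Tie groups: |d|=5 (t=3), |d|=7 (t=3), |d|=8 (t=3); sum(t^3 - t) = 72.
        Var[W] = n(n+1)(2n+1)/24 - sum(t^3-t)/48 = 3900/24 - 72/48 = 161.
        z = (W - E[W]) / sqrt(Var[W]) = (39 - 39) / 12.6886 = 0.0000.
        Two-sided p = 2*Phi(z) = 1.000000.
Step 6: alpha = 0.05. fail to reject H0.

W+ = 39, W- = 39, W = min = 39, p = 1.000000, fail to reject H0.


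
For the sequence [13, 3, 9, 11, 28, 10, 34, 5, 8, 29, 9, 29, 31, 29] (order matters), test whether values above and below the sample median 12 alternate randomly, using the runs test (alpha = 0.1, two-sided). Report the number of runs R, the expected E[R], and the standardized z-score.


Step 1: Compute median = 12; label A = above, B = below.
Labels in order: ABBBABABBABAAA  (n_A = 7, n_B = 7)
Step 2: Count runs R = 9.
Step 3: Under H0 (random ordering), E[R] = 2*n_A*n_B/(n_A+n_B) + 1 = 2*7*7/14 + 1 = 8.0000.
        Var[R] = 2*n_A*n_B*(2*n_A*n_B - n_A - n_B) / ((n_A+n_B)^2 * (n_A+n_B-1)) = 8232/2548 = 3.2308.
        SD[R] = 1.7974.
Step 4: Continuity-corrected z = (R - 0.5 - E[R]) / SD[R] = (9 - 0.5 - 8.0000) / 1.7974 = 0.2782.
Step 5: Two-sided p-value via normal approximation = 2*(1 - Phi(|z|)) = 0.780879.
Step 6: alpha = 0.1. fail to reject H0.

R = 9, z = 0.2782, p = 0.780879, fail to reject H0.


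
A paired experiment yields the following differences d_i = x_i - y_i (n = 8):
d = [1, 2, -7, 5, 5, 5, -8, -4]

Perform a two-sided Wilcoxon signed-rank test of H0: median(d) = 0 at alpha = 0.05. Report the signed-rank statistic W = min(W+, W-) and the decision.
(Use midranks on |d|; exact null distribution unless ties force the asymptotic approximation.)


Step 1: Drop any zero differences (none here) and take |d_i|.
|d| = [1, 2, 7, 5, 5, 5, 8, 4]
Step 2: Midrank |d_i| (ties get averaged ranks).
ranks: |1|->1, |2|->2, |7|->7, |5|->5, |5|->5, |5|->5, |8|->8, |4|->3
Step 3: Attach original signs; sum ranks with positive sign and with negative sign.
W+ = 1 + 2 + 5 + 5 + 5 = 18
W- = 7 + 8 + 3 = 18
(Check: W+ + W- = 36 should equal n(n+1)/2 = 36.)
Step 4: Test statistic W = min(W+, W-) = 18.
Step 5: Ties in |d|, so use the tie-corrected normal approximation.
        E[W] = n(n+1)/4 = 8*9/4 = 18.
        Tie groups: |d|=5 (t=3); sum(t^3 - t) = 24.
        Var[W] = n(n+1)(2n+1)/24 - sum(t^3-t)/48 = 1224/24 - 24/48 = 50.5.
        z = (W - E[W]) / sqrt(Var[W]) = (18 - 18) / 7.1063 = 0.0000.
        Two-sided p = 2*Phi(z) = 1.000000.
Step 6: alpha = 0.05. fail to reject H0.

W+ = 18, W- = 18, W = min = 18, p = 1.000000, fail to reject H0.


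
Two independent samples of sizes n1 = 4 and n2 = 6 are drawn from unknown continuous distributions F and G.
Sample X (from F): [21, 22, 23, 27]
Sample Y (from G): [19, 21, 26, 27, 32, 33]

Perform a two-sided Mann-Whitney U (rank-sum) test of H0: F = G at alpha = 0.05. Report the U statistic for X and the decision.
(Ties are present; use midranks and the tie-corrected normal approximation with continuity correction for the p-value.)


Step 1: Combine and sort all 10 observations; assign midranks.
sorted (value, group): (19,Y), (21,X), (21,Y), (22,X), (23,X), (26,Y), (27,X), (27,Y), (32,Y), (33,Y)
ranks: 19->1, 21->2.5, 21->2.5, 22->4, 23->5, 26->6, 27->7.5, 27->7.5, 32->9, 33->10
Step 2: Rank sum for X: R1 = 2.5 + 4 + 5 + 7.5 = 19.
Step 3: U_X = R1 - n1(n1+1)/2 = 19 - 4*5/2 = 19 - 10 = 9.
       U_Y = n1*n2 - U_X = 24 - 9 = 15.
Step 4: Ties are present, so use the tie-corrected normal approximation (with continuity correction) for the p-value.
Step 5: p-value = 0.591778; compare to alpha = 0.05. fail to reject H0.

U_X = 9, p = 0.591778, fail to reject H0 at alpha = 0.05.


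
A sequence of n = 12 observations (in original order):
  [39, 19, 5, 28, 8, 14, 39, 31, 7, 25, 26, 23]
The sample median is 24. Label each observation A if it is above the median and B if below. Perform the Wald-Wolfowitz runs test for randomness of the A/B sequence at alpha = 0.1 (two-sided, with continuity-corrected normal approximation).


Step 1: Compute median = 24; label A = above, B = below.
Labels in order: ABBABBAABAAB  (n_A = 6, n_B = 6)
Step 2: Count runs R = 8.
Step 3: Under H0 (random ordering), E[R] = 2*n_A*n_B/(n_A+n_B) + 1 = 2*6*6/12 + 1 = 7.0000.
        Var[R] = 2*n_A*n_B*(2*n_A*n_B - n_A - n_B) / ((n_A+n_B)^2 * (n_A+n_B-1)) = 4320/1584 = 2.7273.
        SD[R] = 1.6514.
Step 4: Continuity-corrected z = (R - 0.5 - E[R]) / SD[R] = (8 - 0.5 - 7.0000) / 1.6514 = 0.3028.
Step 5: Two-sided p-value via normal approximation = 2*(1 - Phi(|z|)) = 0.762069.
Step 6: alpha = 0.1. fail to reject H0.

R = 8, z = 0.3028, p = 0.762069, fail to reject H0.


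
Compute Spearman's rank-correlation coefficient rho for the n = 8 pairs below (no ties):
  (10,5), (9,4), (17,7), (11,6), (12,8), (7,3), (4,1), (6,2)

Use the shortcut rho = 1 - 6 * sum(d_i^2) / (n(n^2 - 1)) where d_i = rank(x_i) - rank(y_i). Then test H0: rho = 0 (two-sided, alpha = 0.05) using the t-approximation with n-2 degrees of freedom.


Step 1: Rank x and y separately (midranks; no ties here).
rank(x): 10->5, 9->4, 17->8, 11->6, 12->7, 7->3, 4->1, 6->2
rank(y): 5->5, 4->4, 7->7, 6->6, 8->8, 3->3, 1->1, 2->2
Step 2: d_i = R_x(i) - R_y(i); compute d_i^2.
  (5-5)^2=0, (4-4)^2=0, (8-7)^2=1, (6-6)^2=0, (7-8)^2=1, (3-3)^2=0, (1-1)^2=0, (2-2)^2=0
sum(d^2) = 2.
Step 3: rho = 1 - 6*2 / (8*(8^2 - 1)) = 1 - 12/504 = 0.976190.
Step 4: Under H0, t = rho * sqrt((n-2)/(1-rho^2)) = 11.0235 ~ t(6).
Step 5: Two-sided p-value from the t-distribution with 6 df = 0.000033.
Step 6: alpha = 0.05. reject H0.

rho = 0.9762, p = 0.000033, reject H0 at alpha = 0.05.


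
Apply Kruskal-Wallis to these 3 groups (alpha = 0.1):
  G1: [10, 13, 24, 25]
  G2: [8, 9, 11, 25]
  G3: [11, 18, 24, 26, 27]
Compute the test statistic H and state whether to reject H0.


Step 1: Combine all N = 13 observations and assign midranks.
sorted (value, group, rank): (8,G2,1), (9,G2,2), (10,G1,3), (11,G2,4.5), (11,G3,4.5), (13,G1,6), (18,G3,7), (24,G1,8.5), (24,G3,8.5), (25,G1,10.5), (25,G2,10.5), (26,G3,12), (27,G3,13)
Step 2: Sum ranks within each group.
R_1 = 28 (n_1 = 4)
R_2 = 18 (n_2 = 4)
R_3 = 45 (n_3 = 5)
Step 3: H = 12/(N(N+1)) * sum(R_i^2/n_i) - 3(N+1)
     = 12/(13*14) * (28^2/4 + 18^2/4 + 45^2/5) - 3*14
     = 0.065934 * 682 - 42
     = 2.967033.
Step 4: Ties present; correction factor C = 1 - 18/(13^3 - 13) = 0.991758. Corrected H = 2.967033 / 0.991758 = 2.991690.
Step 5: Under H0, H ~ chi^2(2); p-value = 0.224059.
Step 6: alpha = 0.1. fail to reject H0.

H = 2.9917, df = 2, p = 0.224059, fail to reject H0.


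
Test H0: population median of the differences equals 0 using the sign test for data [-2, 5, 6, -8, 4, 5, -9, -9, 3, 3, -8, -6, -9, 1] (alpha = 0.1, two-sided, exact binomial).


Step 1: Discard zero differences. Original n = 14; n_eff = number of nonzero differences = 14.
Nonzero differences (with sign): -2, +5, +6, -8, +4, +5, -9, -9, +3, +3, -8, -6, -9, +1
Step 2: Count signs: positive = 7, negative = 7.
Step 3: Under H0: P(positive) = 0.5, so the number of positives S ~ Bin(14, 0.5).
Step 4: Two-sided exact p-value = sum of Bin(14,0.5) probabilities at or below the observed probability = 1.000000.
Step 5: alpha = 0.1. fail to reject H0.

n_eff = 14, pos = 7, neg = 7, p = 1.000000, fail to reject H0.


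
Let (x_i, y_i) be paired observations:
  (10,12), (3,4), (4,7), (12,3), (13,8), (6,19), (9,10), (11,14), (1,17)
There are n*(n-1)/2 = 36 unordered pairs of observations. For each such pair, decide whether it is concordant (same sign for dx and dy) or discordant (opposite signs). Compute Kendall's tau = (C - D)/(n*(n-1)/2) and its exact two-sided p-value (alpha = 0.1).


Step 1: Enumerate the 36 unordered pairs (i,j) with i<j and classify each by sign(x_j-x_i) * sign(y_j-y_i).
  (1,2):dx=-7,dy=-8->C; (1,3):dx=-6,dy=-5->C; (1,4):dx=+2,dy=-9->D; (1,5):dx=+3,dy=-4->D
  (1,6):dx=-4,dy=+7->D; (1,7):dx=-1,dy=-2->C; (1,8):dx=+1,dy=+2->C; (1,9):dx=-9,dy=+5->D
  (2,3):dx=+1,dy=+3->C; (2,4):dx=+9,dy=-1->D; (2,5):dx=+10,dy=+4->C; (2,6):dx=+3,dy=+15->C
  (2,7):dx=+6,dy=+6->C; (2,8):dx=+8,dy=+10->C; (2,9):dx=-2,dy=+13->D; (3,4):dx=+8,dy=-4->D
  (3,5):dx=+9,dy=+1->C; (3,6):dx=+2,dy=+12->C; (3,7):dx=+5,dy=+3->C; (3,8):dx=+7,dy=+7->C
  (3,9):dx=-3,dy=+10->D; (4,5):dx=+1,dy=+5->C; (4,6):dx=-6,dy=+16->D; (4,7):dx=-3,dy=+7->D
  (4,8):dx=-1,dy=+11->D; (4,9):dx=-11,dy=+14->D; (5,6):dx=-7,dy=+11->D; (5,7):dx=-4,dy=+2->D
  (5,8):dx=-2,dy=+6->D; (5,9):dx=-12,dy=+9->D; (6,7):dx=+3,dy=-9->D; (6,8):dx=+5,dy=-5->D
  (6,9):dx=-5,dy=-2->C; (7,8):dx=+2,dy=+4->C; (7,9):dx=-8,dy=+7->D; (8,9):dx=-10,dy=+3->D
Step 2: C = 16, D = 20, total pairs = 36.
Step 3: tau = (C - D)/(n(n-1)/2) = (16 - 20)/36 = -0.111111.
Step 4: Exact two-sided p-value (enumerate n! = 362880 permutations of y under H0): p = 0.761414.
Step 5: alpha = 0.1. fail to reject H0.

tau_b = -0.1111 (C=16, D=20), p = 0.761414, fail to reject H0.


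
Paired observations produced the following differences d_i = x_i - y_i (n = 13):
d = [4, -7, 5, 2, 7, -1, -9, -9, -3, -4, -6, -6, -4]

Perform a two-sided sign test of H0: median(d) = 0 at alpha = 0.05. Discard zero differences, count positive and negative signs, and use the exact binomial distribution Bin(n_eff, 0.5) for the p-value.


Step 1: Discard zero differences. Original n = 13; n_eff = number of nonzero differences = 13.
Nonzero differences (with sign): +4, -7, +5, +2, +7, -1, -9, -9, -3, -4, -6, -6, -4
Step 2: Count signs: positive = 4, negative = 9.
Step 3: Under H0: P(positive) = 0.5, so the number of positives S ~ Bin(13, 0.5).
Step 4: Two-sided exact p-value = sum of Bin(13,0.5) probabilities at or below the observed probability = 0.266846.
Step 5: alpha = 0.05. fail to reject H0.

n_eff = 13, pos = 4, neg = 9, p = 0.266846, fail to reject H0.


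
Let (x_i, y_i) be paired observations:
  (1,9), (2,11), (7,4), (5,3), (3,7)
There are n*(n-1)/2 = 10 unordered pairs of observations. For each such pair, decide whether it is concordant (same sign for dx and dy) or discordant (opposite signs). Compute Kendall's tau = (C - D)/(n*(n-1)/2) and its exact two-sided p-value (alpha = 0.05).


Step 1: Enumerate the 10 unordered pairs (i,j) with i<j and classify each by sign(x_j-x_i) * sign(y_j-y_i).
  (1,2):dx=+1,dy=+2->C; (1,3):dx=+6,dy=-5->D; (1,4):dx=+4,dy=-6->D; (1,5):dx=+2,dy=-2->D
  (2,3):dx=+5,dy=-7->D; (2,4):dx=+3,dy=-8->D; (2,5):dx=+1,dy=-4->D; (3,4):dx=-2,dy=-1->C
  (3,5):dx=-4,dy=+3->D; (4,5):dx=-2,dy=+4->D
Step 2: C = 2, D = 8, total pairs = 10.
Step 3: tau = (C - D)/(n(n-1)/2) = (2 - 8)/10 = -0.600000.
Step 4: Exact two-sided p-value (enumerate n! = 120 permutations of y under H0): p = 0.233333.
Step 5: alpha = 0.05. fail to reject H0.

tau_b = -0.6000 (C=2, D=8), p = 0.233333, fail to reject H0.


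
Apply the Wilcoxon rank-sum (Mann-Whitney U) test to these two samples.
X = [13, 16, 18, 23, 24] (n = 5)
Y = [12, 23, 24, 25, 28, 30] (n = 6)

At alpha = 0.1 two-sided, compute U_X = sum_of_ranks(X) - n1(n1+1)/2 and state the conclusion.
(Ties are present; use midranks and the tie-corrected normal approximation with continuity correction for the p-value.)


Step 1: Combine and sort all 11 observations; assign midranks.
sorted (value, group): (12,Y), (13,X), (16,X), (18,X), (23,X), (23,Y), (24,X), (24,Y), (25,Y), (28,Y), (30,Y)
ranks: 12->1, 13->2, 16->3, 18->4, 23->5.5, 23->5.5, 24->7.5, 24->7.5, 25->9, 28->10, 30->11
Step 2: Rank sum for X: R1 = 2 + 3 + 4 + 5.5 + 7.5 = 22.
Step 3: U_X = R1 - n1(n1+1)/2 = 22 - 5*6/2 = 22 - 15 = 7.
       U_Y = n1*n2 - U_X = 30 - 7 = 23.
Step 4: Ties are present, so use the tie-corrected normal approximation (with continuity correction) for the p-value.
Step 5: p-value = 0.168954; compare to alpha = 0.1. fail to reject H0.

U_X = 7, p = 0.168954, fail to reject H0 at alpha = 0.1.


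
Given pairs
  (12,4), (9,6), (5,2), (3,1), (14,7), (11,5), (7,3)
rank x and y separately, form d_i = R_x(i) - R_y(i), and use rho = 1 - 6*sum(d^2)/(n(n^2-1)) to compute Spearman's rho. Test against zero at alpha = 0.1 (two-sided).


Step 1: Rank x and y separately (midranks; no ties here).
rank(x): 12->6, 9->4, 5->2, 3->1, 14->7, 11->5, 7->3
rank(y): 4->4, 6->6, 2->2, 1->1, 7->7, 5->5, 3->3
Step 2: d_i = R_x(i) - R_y(i); compute d_i^2.
  (6-4)^2=4, (4-6)^2=4, (2-2)^2=0, (1-1)^2=0, (7-7)^2=0, (5-5)^2=0, (3-3)^2=0
sum(d^2) = 8.
Step 3: rho = 1 - 6*8 / (7*(7^2 - 1)) = 1 - 48/336 = 0.857143.
Step 4: Under H0, t = rho * sqrt((n-2)/(1-rho^2)) = 3.7210 ~ t(5).
Step 5: Two-sided p-value from the t-distribution with 5 df = 0.013697.
Step 6: alpha = 0.1. reject H0.

rho = 0.8571, p = 0.013697, reject H0 at alpha = 0.1.


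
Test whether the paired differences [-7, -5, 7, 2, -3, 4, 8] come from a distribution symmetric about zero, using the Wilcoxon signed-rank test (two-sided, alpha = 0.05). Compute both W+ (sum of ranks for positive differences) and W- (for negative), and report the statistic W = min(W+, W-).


Step 1: Drop any zero differences (none here) and take |d_i|.
|d| = [7, 5, 7, 2, 3, 4, 8]
Step 2: Midrank |d_i| (ties get averaged ranks).
ranks: |7|->5.5, |5|->4, |7|->5.5, |2|->1, |3|->2, |4|->3, |8|->7
Step 3: Attach original signs; sum ranks with positive sign and with negative sign.
W+ = 5.5 + 1 + 3 + 7 = 16.5
W- = 5.5 + 4 + 2 = 11.5
(Check: W+ + W- = 28 should equal n(n+1)/2 = 28.)
Step 4: Test statistic W = min(W+, W-) = 11.5.
Step 5: Ties in |d|, so use the tie-corrected normal approximation.
        E[W] = n(n+1)/4 = 7*8/4 = 14.
        Tie groups: |d|=7 (t=2); sum(t^3 - t) = 6.
        Var[W] = n(n+1)(2n+1)/24 - sum(t^3-t)/48 = 840/24 - 6/48 = 34.875.
        z = (W - E[W]) / sqrt(Var[W]) = (11.5 - 14) / 5.9055 = -0.4233.
        Two-sided p = 2*Phi(z) = 0.672052.
Step 6: alpha = 0.05. fail to reject H0.

W+ = 16.5, W- = 11.5, W = min = 11.5, p = 0.672052, fail to reject H0.


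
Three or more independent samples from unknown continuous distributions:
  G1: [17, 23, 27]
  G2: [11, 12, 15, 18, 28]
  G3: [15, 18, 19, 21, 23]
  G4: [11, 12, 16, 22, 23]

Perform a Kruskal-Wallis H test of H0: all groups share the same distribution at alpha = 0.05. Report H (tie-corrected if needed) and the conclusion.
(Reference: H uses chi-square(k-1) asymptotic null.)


Step 1: Combine all N = 18 observations and assign midranks.
sorted (value, group, rank): (11,G2,1.5), (11,G4,1.5), (12,G2,3.5), (12,G4,3.5), (15,G2,5.5), (15,G3,5.5), (16,G4,7), (17,G1,8), (18,G2,9.5), (18,G3,9.5), (19,G3,11), (21,G3,12), (22,G4,13), (23,G1,15), (23,G3,15), (23,G4,15), (27,G1,17), (28,G2,18)
Step 2: Sum ranks within each group.
R_1 = 40 (n_1 = 3)
R_2 = 38 (n_2 = 5)
R_3 = 53 (n_3 = 5)
R_4 = 40 (n_4 = 5)
Step 3: H = 12/(N(N+1)) * sum(R_i^2/n_i) - 3(N+1)
     = 12/(18*19) * (40^2/3 + 38^2/5 + 53^2/5 + 40^2/5) - 3*19
     = 0.035088 * 1703.93 - 57
     = 2.787135.
Step 4: Ties present; correction factor C = 1 - 48/(18^3 - 18) = 0.991744. Corrected H = 2.787135 / 0.991744 = 2.810336.
Step 5: Under H0, H ~ chi^2(3); p-value = 0.421801.
Step 6: alpha = 0.05. fail to reject H0.

H = 2.8103, df = 3, p = 0.421801, fail to reject H0.


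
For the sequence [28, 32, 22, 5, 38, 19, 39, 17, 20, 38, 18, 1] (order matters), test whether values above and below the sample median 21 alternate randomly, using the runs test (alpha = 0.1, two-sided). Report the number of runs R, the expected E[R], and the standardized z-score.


Step 1: Compute median = 21; label A = above, B = below.
Labels in order: AAABABABBABB  (n_A = 6, n_B = 6)
Step 2: Count runs R = 8.
Step 3: Under H0 (random ordering), E[R] = 2*n_A*n_B/(n_A+n_B) + 1 = 2*6*6/12 + 1 = 7.0000.
        Var[R] = 2*n_A*n_B*(2*n_A*n_B - n_A - n_B) / ((n_A+n_B)^2 * (n_A+n_B-1)) = 4320/1584 = 2.7273.
        SD[R] = 1.6514.
Step 4: Continuity-corrected z = (R - 0.5 - E[R]) / SD[R] = (8 - 0.5 - 7.0000) / 1.6514 = 0.3028.
Step 5: Two-sided p-value via normal approximation = 2*(1 - Phi(|z|)) = 0.762069.
Step 6: alpha = 0.1. fail to reject H0.

R = 8, z = 0.3028, p = 0.762069, fail to reject H0.


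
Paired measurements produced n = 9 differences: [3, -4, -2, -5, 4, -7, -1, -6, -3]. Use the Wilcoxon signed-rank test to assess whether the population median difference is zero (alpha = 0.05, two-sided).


Step 1: Drop any zero differences (none here) and take |d_i|.
|d| = [3, 4, 2, 5, 4, 7, 1, 6, 3]
Step 2: Midrank |d_i| (ties get averaged ranks).
ranks: |3|->3.5, |4|->5.5, |2|->2, |5|->7, |4|->5.5, |7|->9, |1|->1, |6|->8, |3|->3.5
Step 3: Attach original signs; sum ranks with positive sign and with negative sign.
W+ = 3.5 + 5.5 = 9
W- = 5.5 + 2 + 7 + 9 + 1 + 8 + 3.5 = 36
(Check: W+ + W- = 45 should equal n(n+1)/2 = 45.)
Step 4: Test statistic W = min(W+, W-) = 9.
Step 5: Ties in |d|, so use the tie-corrected normal approximation.
        E[W] = n(n+1)/4 = 9*10/4 = 22.5.
        Tie groups: |d|=3 (t=2), |d|=4 (t=2); sum(t^3 - t) = 12.
        Var[W] = n(n+1)(2n+1)/24 - sum(t^3-t)/48 = 1710/24 - 12/48 = 71.
        z = (W - E[W]) / sqrt(Var[W]) = (9 - 22.5) / 8.4261 = -1.6022.
        Two-sided p = 2*Phi(z) = 0.109121.
Step 6: alpha = 0.05. fail to reject H0.

W+ = 9, W- = 36, W = min = 9, p = 0.109121, fail to reject H0.


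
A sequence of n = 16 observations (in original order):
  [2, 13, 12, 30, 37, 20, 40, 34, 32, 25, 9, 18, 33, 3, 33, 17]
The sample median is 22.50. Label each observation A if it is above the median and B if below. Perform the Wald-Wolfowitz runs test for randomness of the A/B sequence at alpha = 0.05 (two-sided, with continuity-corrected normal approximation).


Step 1: Compute median = 22.50; label A = above, B = below.
Labels in order: BBBAABAAAABBABAB  (n_A = 8, n_B = 8)
Step 2: Count runs R = 9.
Step 3: Under H0 (random ordering), E[R] = 2*n_A*n_B/(n_A+n_B) + 1 = 2*8*8/16 + 1 = 9.0000.
        Var[R] = 2*n_A*n_B*(2*n_A*n_B - n_A - n_B) / ((n_A+n_B)^2 * (n_A+n_B-1)) = 14336/3840 = 3.7333.
        SD[R] = 1.9322.
Step 4: R = E[R], so z = 0 with no continuity correction.
Step 5: Two-sided p-value via normal approximation = 2*(1 - Phi(|z|)) = 1.000000.
Step 6: alpha = 0.05. fail to reject H0.

R = 9, z = 0.0000, p = 1.000000, fail to reject H0.


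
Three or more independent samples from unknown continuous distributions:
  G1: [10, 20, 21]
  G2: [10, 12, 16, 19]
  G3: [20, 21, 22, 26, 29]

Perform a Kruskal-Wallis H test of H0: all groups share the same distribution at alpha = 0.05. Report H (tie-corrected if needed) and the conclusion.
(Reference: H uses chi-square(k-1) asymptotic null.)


Step 1: Combine all N = 12 observations and assign midranks.
sorted (value, group, rank): (10,G1,1.5), (10,G2,1.5), (12,G2,3), (16,G2,4), (19,G2,5), (20,G1,6.5), (20,G3,6.5), (21,G1,8.5), (21,G3,8.5), (22,G3,10), (26,G3,11), (29,G3,12)
Step 2: Sum ranks within each group.
R_1 = 16.5 (n_1 = 3)
R_2 = 13.5 (n_2 = 4)
R_3 = 48 (n_3 = 5)
Step 3: H = 12/(N(N+1)) * sum(R_i^2/n_i) - 3(N+1)
     = 12/(12*13) * (16.5^2/3 + 13.5^2/4 + 48^2/5) - 3*13
     = 0.076923 * 597.112 - 39
     = 6.931731.
Step 4: Ties present; correction factor C = 1 - 18/(12^3 - 12) = 0.989510. Corrected H = 6.931731 / 0.989510 = 7.005212.
Step 5: Under H0, H ~ chi^2(2); p-value = 0.030119.
Step 6: alpha = 0.05. reject H0.

H = 7.0052, df = 2, p = 0.030119, reject H0.


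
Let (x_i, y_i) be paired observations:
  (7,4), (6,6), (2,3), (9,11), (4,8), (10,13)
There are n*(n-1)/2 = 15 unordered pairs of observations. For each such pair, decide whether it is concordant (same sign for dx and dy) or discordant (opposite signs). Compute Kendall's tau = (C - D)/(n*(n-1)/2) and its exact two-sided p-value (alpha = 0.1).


Step 1: Enumerate the 15 unordered pairs (i,j) with i<j and classify each by sign(x_j-x_i) * sign(y_j-y_i).
  (1,2):dx=-1,dy=+2->D; (1,3):dx=-5,dy=-1->C; (1,4):dx=+2,dy=+7->C; (1,5):dx=-3,dy=+4->D
  (1,6):dx=+3,dy=+9->C; (2,3):dx=-4,dy=-3->C; (2,4):dx=+3,dy=+5->C; (2,5):dx=-2,dy=+2->D
  (2,6):dx=+4,dy=+7->C; (3,4):dx=+7,dy=+8->C; (3,5):dx=+2,dy=+5->C; (3,6):dx=+8,dy=+10->C
  (4,5):dx=-5,dy=-3->C; (4,6):dx=+1,dy=+2->C; (5,6):dx=+6,dy=+5->C
Step 2: C = 12, D = 3, total pairs = 15.
Step 3: tau = (C - D)/(n(n-1)/2) = (12 - 3)/15 = 0.600000.
Step 4: Exact two-sided p-value (enumerate n! = 720 permutations of y under H0): p = 0.136111.
Step 5: alpha = 0.1. fail to reject H0.

tau_b = 0.6000 (C=12, D=3), p = 0.136111, fail to reject H0.


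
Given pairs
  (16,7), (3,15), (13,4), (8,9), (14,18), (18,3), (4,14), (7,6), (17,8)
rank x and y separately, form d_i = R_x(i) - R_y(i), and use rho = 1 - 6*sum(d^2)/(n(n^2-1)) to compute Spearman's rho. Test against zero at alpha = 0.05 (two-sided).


Step 1: Rank x and y separately (midranks; no ties here).
rank(x): 16->7, 3->1, 13->5, 8->4, 14->6, 18->9, 4->2, 7->3, 17->8
rank(y): 7->4, 15->8, 4->2, 9->6, 18->9, 3->1, 14->7, 6->3, 8->5
Step 2: d_i = R_x(i) - R_y(i); compute d_i^2.
  (7-4)^2=9, (1-8)^2=49, (5-2)^2=9, (4-6)^2=4, (6-9)^2=9, (9-1)^2=64, (2-7)^2=25, (3-3)^2=0, (8-5)^2=9
sum(d^2) = 178.
Step 3: rho = 1 - 6*178 / (9*(9^2 - 1)) = 1 - 1068/720 = -0.483333.
Step 4: Under H0, t = rho * sqrt((n-2)/(1-rho^2)) = -1.4607 ~ t(7).
Step 5: Two-sided p-value from the t-distribution with 7 df = 0.187470.
Step 6: alpha = 0.05. fail to reject H0.

rho = -0.4833, p = 0.187470, fail to reject H0 at alpha = 0.05.


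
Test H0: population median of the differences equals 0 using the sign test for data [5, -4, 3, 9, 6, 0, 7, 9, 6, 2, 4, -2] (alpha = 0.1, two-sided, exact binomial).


Step 1: Discard zero differences. Original n = 12; n_eff = number of nonzero differences = 11.
Nonzero differences (with sign): +5, -4, +3, +9, +6, +7, +9, +6, +2, +4, -2
Step 2: Count signs: positive = 9, negative = 2.
Step 3: Under H0: P(positive) = 0.5, so the number of positives S ~ Bin(11, 0.5).
Step 4: Two-sided exact p-value = sum of Bin(11,0.5) probabilities at or below the observed probability = 0.065430.
Step 5: alpha = 0.1. reject H0.

n_eff = 11, pos = 9, neg = 2, p = 0.065430, reject H0.


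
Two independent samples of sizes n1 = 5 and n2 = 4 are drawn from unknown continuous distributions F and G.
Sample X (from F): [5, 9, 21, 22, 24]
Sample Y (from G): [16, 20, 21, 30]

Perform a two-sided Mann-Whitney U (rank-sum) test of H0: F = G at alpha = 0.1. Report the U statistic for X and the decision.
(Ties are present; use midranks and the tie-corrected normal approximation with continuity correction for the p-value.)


Step 1: Combine and sort all 9 observations; assign midranks.
sorted (value, group): (5,X), (9,X), (16,Y), (20,Y), (21,X), (21,Y), (22,X), (24,X), (30,Y)
ranks: 5->1, 9->2, 16->3, 20->4, 21->5.5, 21->5.5, 22->7, 24->8, 30->9
Step 2: Rank sum for X: R1 = 1 + 2 + 5.5 + 7 + 8 = 23.5.
Step 3: U_X = R1 - n1(n1+1)/2 = 23.5 - 5*6/2 = 23.5 - 15 = 8.5.
       U_Y = n1*n2 - U_X = 20 - 8.5 = 11.5.
Step 4: Ties are present, so use the tie-corrected normal approximation (with continuity correction) for the p-value.
Step 5: p-value = 0.805701; compare to alpha = 0.1. fail to reject H0.

U_X = 8.5, p = 0.805701, fail to reject H0 at alpha = 0.1.


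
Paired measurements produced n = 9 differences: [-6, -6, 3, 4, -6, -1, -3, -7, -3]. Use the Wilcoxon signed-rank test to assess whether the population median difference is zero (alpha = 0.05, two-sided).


Step 1: Drop any zero differences (none here) and take |d_i|.
|d| = [6, 6, 3, 4, 6, 1, 3, 7, 3]
Step 2: Midrank |d_i| (ties get averaged ranks).
ranks: |6|->7, |6|->7, |3|->3, |4|->5, |6|->7, |1|->1, |3|->3, |7|->9, |3|->3
Step 3: Attach original signs; sum ranks with positive sign and with negative sign.
W+ = 3 + 5 = 8
W- = 7 + 7 + 7 + 1 + 3 + 9 + 3 = 37
(Check: W+ + W- = 45 should equal n(n+1)/2 = 45.)
Step 4: Test statistic W = min(W+, W-) = 8.
Step 5: Ties in |d|, so use the tie-corrected normal approximation.
        E[W] = n(n+1)/4 = 9*10/4 = 22.5.
        Tie groups: |d|=3 (t=3), |d|=6 (t=3); sum(t^3 - t) = 48.
        Var[W] = n(n+1)(2n+1)/24 - sum(t^3-t)/48 = 1710/24 - 48/48 = 70.25.
        z = (W - E[W]) / sqrt(Var[W]) = (8 - 22.5) / 8.3815 = -1.7300.
        Two-sided p = 2*Phi(z) = 0.083631.
Step 6: alpha = 0.05. fail to reject H0.

W+ = 8, W- = 37, W = min = 8, p = 0.083631, fail to reject H0.


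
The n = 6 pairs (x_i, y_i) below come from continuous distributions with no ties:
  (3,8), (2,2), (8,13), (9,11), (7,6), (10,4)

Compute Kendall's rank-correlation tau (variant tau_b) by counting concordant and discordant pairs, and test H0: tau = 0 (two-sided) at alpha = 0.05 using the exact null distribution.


Step 1: Enumerate the 15 unordered pairs (i,j) with i<j and classify each by sign(x_j-x_i) * sign(y_j-y_i).
  (1,2):dx=-1,dy=-6->C; (1,3):dx=+5,dy=+5->C; (1,4):dx=+6,dy=+3->C; (1,5):dx=+4,dy=-2->D
  (1,6):dx=+7,dy=-4->D; (2,3):dx=+6,dy=+11->C; (2,4):dx=+7,dy=+9->C; (2,5):dx=+5,dy=+4->C
  (2,6):dx=+8,dy=+2->C; (3,4):dx=+1,dy=-2->D; (3,5):dx=-1,dy=-7->C; (3,6):dx=+2,dy=-9->D
  (4,5):dx=-2,dy=-5->C; (4,6):dx=+1,dy=-7->D; (5,6):dx=+3,dy=-2->D
Step 2: C = 9, D = 6, total pairs = 15.
Step 3: tau = (C - D)/(n(n-1)/2) = (9 - 6)/15 = 0.200000.
Step 4: Exact two-sided p-value (enumerate n! = 720 permutations of y under H0): p = 0.719444.
Step 5: alpha = 0.05. fail to reject H0.

tau_b = 0.2000 (C=9, D=6), p = 0.719444, fail to reject H0.


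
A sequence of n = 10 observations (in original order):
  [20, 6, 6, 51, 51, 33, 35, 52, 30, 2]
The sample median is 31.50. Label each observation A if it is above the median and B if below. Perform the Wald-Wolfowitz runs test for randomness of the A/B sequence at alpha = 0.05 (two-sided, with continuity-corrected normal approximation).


Step 1: Compute median = 31.50; label A = above, B = below.
Labels in order: BBBAAAAABB  (n_A = 5, n_B = 5)
Step 2: Count runs R = 3.
Step 3: Under H0 (random ordering), E[R] = 2*n_A*n_B/(n_A+n_B) + 1 = 2*5*5/10 + 1 = 6.0000.
        Var[R] = 2*n_A*n_B*(2*n_A*n_B - n_A - n_B) / ((n_A+n_B)^2 * (n_A+n_B-1)) = 2000/900 = 2.2222.
        SD[R] = 1.4907.
Step 4: Continuity-corrected z = (R + 0.5 - E[R]) / SD[R] = (3 + 0.5 - 6.0000) / 1.4907 = -1.6771.
Step 5: Two-sided p-value via normal approximation = 2*(1 - Phi(|z|)) = 0.093533.
Step 6: alpha = 0.05. fail to reject H0.

R = 3, z = -1.6771, p = 0.093533, fail to reject H0.
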